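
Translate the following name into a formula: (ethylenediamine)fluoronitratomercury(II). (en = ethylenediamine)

[Hg(en)F(NO3)]

Ligands: 1 fluoro (F, -1), 1 ethylenediamine (en, neutral), 1 nitrato (NO3, -1). Ligand charge sum = -2.
With Hg in oxidation state +2, the complex ion is [Hg...].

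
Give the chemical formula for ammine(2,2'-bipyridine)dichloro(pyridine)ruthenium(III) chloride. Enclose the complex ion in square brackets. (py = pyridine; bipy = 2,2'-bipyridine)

Ligands: 1 pyridine (py, neutral), 1 ammine (NH3, neutral), 1 2,2'-bipyridine (bipy, neutral), 2 chloro (Cl, -1). Ligand charge sum = -2.
With Ru in oxidation state +3, the complex ion is [Ru...]^1+.
Charge balance with chloride (-1) requires 1 complex ion per 1 chloride.

[Ru(bipy)Cl2(NH3)(py)]Cl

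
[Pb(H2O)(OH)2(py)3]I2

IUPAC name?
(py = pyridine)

aquadihydroxotris(pyridine)lead(IV) iodide

The 2 iodide counter-ions carry a total charge of -2, so each complex ion is 2+.
Ligand charges: 3×pyridine (neutral), 2×hydroxo (-1 each), 1×aqua (neutral); total -2. So Pb + (-2) = 2+, giving Pb = +4.
Ligands are named alphabetically: aqua before hydroxo before pyridine.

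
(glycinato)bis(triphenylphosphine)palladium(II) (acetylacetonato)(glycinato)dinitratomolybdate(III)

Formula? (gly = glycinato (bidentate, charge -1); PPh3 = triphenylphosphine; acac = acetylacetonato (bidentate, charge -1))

Cation [Pd…]: ligand charges -1, Pd(II) ⇒ ion charge 1+.
Anion [Mo…]: ligand charges -4, Mo(III) ⇒ ion charge 1−.
One 1+ cation balances one 1− anion.

[Pd(gly)(PPh3)2][Mo(acac)(gly)(NO3)2]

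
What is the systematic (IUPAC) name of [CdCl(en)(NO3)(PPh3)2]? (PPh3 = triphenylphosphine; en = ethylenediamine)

There is no counter-ion, so the complex is neutral overall.
Ligand charges: 2×triphenylphosphine (neutral), 1×nitrato (-1 each), 1×ethylenediamine (neutral), 1×chloro (-1 each); total -2. So Cd + (-2) = 0, giving Cd = +2.
Ligands are named alphabetically: chloro before ethylenediamine before nitrato before triphenylphosphine.

chloro(ethylenediamine)nitratobis(triphenylphosphine)cadmium(II)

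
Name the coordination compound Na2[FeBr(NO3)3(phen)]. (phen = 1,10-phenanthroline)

The 2 sodium counter-ions carry a total charge of +2, so each complex ion is 2−.
Ligand charges: 1×1,10-phenanthroline (neutral), 1×bromo (-1 each), 3×nitrato (-1 each); total -4. So Fe + (-4) = 2−, giving Fe = +2.
The complex ion is anionic, so iron takes the -ate form ferrate(II).

sodium bromotrinitrato(1,10-phenanthroline)ferrate(II)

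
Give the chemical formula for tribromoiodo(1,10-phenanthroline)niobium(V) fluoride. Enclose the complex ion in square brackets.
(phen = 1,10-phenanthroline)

Ligands: 1 iodo (I, -1), 1 1,10-phenanthroline (phen, neutral), 3 bromo (Br, -1). Ligand charge sum = -4.
Charge balance with fluoride (-1) requires 1 complex ion per 1 fluoride.

[NbBr3I(phen)]F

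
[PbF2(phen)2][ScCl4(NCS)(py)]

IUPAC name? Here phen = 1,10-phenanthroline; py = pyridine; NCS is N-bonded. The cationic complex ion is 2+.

Both ions are complex: the cation is named first with the plain metal name, the anion second with the -ate form; each ion's ligands are alphabetised independently.
The complex cation is given as 2+; its ligand charges sum to -2, so Pb = +4.
A 1:1 salt means the anion carries the equal and opposite charge, 2−.
Anion: ligand charges sum to -5; for the ion to be 2−, Sc = +3.

difluorobis(1,10-phenanthroline)lead(IV) tetrachloroisothiocyanato(pyridine)scandate(III)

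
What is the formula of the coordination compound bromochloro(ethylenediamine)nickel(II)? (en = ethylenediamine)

[NiBrCl(en)]

Ligands: 1 ethylenediamine (en, neutral), 1 bromo (Br, -1), 1 chloro (Cl, -1). Ligand charge sum = -2.
With Ni in oxidation state +2, the complex ion is [Ni...].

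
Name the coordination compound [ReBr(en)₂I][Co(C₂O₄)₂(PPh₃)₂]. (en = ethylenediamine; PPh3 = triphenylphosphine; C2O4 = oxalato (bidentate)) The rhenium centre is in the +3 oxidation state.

Re is given as +3; the cation's ligand charges sum to -2, so the complex cation is 1+.
A 1:1 salt means the anion carries the equal and opposite charge, 1−.
Anion: ligand charges sum to -4; for the ion to be 1−, Co = +3.

bromobis(ethylenediamine)iodorhenium(III) dioxalatobis(triphenylphosphine)cobaltate(III)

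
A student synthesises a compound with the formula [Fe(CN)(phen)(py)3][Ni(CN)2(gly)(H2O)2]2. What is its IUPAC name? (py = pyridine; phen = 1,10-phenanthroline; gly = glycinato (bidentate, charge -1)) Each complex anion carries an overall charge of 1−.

The complex anion is given as 1−; its ligand charges sum to -3, so Ni = +2.
With 2 anions per cation, the cation must be 2×1 = 2+.
Cation: ligand charges sum to -1; for the ion to be 2+, Fe = +3.

cyano(1,10-phenanthroline)tris(pyridine)iron(III) diaquadicyano(glycinato)nickelate(II)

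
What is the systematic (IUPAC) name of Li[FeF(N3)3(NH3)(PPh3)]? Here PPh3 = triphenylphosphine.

The 1 lithium counter-ion carries a total charge of +1, so each complex ion is 1−.
Ligand charges: 3×azido (-1 each), 1×ammine (neutral), 1×triphenylphosphine (neutral), 1×fluoro (-1 each); total -4. So Fe + (-4) = 1−, giving Fe = +3.
The complex ion is anionic, so iron takes the -ate form ferrate(III).

lithium amminetriazidofluoro(triphenylphosphine)ferrate(III)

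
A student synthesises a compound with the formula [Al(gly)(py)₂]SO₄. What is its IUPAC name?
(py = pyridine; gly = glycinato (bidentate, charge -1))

(glycinato)bis(pyridine)aluminium(III) sulfate

The 1 sulfate counter-ion carries a total charge of -2, so each complex ion is 2+.
Ligand charges: 2×pyridine (neutral), 1×glycinato (-1 each); total -1. So Al + (-1) = 2+, giving Al = +3.
Ligands are named alphabetically: glycinato before pyridine.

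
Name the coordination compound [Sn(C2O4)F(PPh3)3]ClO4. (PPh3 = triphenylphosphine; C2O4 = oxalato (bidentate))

fluorooxalatotris(triphenylphosphine)tin(IV) perchlorate

The 1 perchlorate counter-ion carries a total charge of -1, so each complex ion is 1+.
Ligand charges: 3×triphenylphosphine (neutral), 1×oxalato (-2 each), 1×fluoro (-1 each); total -3. So Sn + (-3) = 1+, giving Sn = +4.
Ligands are named alphabetically: fluoro before oxalato before triphenylphosphine.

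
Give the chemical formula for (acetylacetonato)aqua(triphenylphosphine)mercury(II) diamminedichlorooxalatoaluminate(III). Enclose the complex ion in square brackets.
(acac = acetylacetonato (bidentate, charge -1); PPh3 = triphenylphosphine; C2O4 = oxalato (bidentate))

[Hg(acac)(H2O)(PPh3)][Al(C2O4)Cl2(NH3)2]

Cation [Hg…]: ligand charges -1, Hg(II) ⇒ ion charge 1+.
Anion [Al…]: ligand charges -4, Al(III) ⇒ ion charge 1−.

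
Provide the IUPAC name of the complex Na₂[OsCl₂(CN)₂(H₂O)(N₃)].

sodium aquaazidodichlorodicyanoosmate(III)

The 2 sodium counter-ions carry a total charge of +2, so each complex ion is 2−.
Ligand charges: 1×azido (-1 each), 2×chloro (-1 each), 1×aqua (neutral), 2×cyano (-1 each); total -5. So Os + (-5) = 2−, giving Os = +3.
The complex ion is anionic, so osmium takes the -ate form osmate(III).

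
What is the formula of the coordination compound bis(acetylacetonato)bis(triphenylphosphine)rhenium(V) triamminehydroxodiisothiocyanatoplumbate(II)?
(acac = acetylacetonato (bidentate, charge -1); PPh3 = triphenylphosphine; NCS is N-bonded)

Cation [Re…]: ligand charges -2, Re(V) ⇒ ion charge 3+.
Anion [Pb…]: ligand charges -3, Pb(II) ⇒ ion charge 1−.

[Re(acac)2(PPh3)2][Pb(NCS)2(NH3)3(OH)]3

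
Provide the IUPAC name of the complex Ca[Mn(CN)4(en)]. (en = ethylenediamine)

The 1 calcium counter-ion carries a total charge of +2, so each complex ion is 2−.
Ligand charges: 4×cyano (-1 each), 1×ethylenediamine (neutral); total -4. So Mn + (-4) = 2−, giving Mn = +2.
Ligands are named alphabetically: cyano before ethylenediamine.
The complex ion is anionic, so manganese takes the -ate form manganate(II).

calcium tetracyano(ethylenediamine)manganate(II)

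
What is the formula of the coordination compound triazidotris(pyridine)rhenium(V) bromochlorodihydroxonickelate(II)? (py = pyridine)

[Re(N3)3(py)3][NiBrCl(OH)2]

Cation [Re…]: ligand charges -3, Re(V) ⇒ ion charge 2+.
Anion [Ni…]: ligand charges -4, Ni(II) ⇒ ion charge 2−.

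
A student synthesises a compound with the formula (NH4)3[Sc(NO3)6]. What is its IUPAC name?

The 3 ammonium counter-ions carry a total charge of +3, so each complex ion is 3−.
Ligand charges: 6×nitrato (-1 each); total -6. So Sc + (-6) = 3−, giving Sc = +3.
The complex ion is anionic, so scandium takes the -ate form scandate(III).

ammonium hexanitratoscandate(III)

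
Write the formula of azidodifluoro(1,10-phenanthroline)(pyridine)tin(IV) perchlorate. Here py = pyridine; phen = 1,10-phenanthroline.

[SnF2(N3)(phen)(py)]ClO4

Ligands: 1 pyridine (py, neutral), 1 azido (N3, -1), 1 1,10-phenanthroline (phen, neutral), 2 fluoro (F, -1). Ligand charge sum = -3.
Charge balance with perchlorate (-1) requires 1 complex ion per 1 perchlorate.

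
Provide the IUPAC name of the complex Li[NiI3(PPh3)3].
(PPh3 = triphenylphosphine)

lithium triiodotris(triphenylphosphine)nickelate(II)

The 1 lithium counter-ion carries a total charge of +1, so each complex ion is 1−.
Ligand charges: 3×triphenylphosphine (neutral), 3×iodo (-1 each); total -3. So Ni + (-3) = 1−, giving Ni = +2.
Ligands are named alphabetically: iodo before triphenylphosphine.
The complex ion is anionic, so nickel takes the -ate form nickelate(II).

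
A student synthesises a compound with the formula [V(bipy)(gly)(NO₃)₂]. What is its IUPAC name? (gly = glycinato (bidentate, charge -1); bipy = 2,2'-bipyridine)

(2,2'-bipyridine)(glycinato)dinitratovanadium(III)

There is no counter-ion, so the complex is neutral overall.
Ligand charges: 2×nitrato (-1 each), 1×glycinato (-1 each), 1×2,2'-bipyridine (neutral); total -3. So V + (-3) = 0, giving V = +3.
Ligands are named alphabetically: bipyridine before glycinato before nitrato.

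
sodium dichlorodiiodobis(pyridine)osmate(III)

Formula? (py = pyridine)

Na[OsCl2I2(py)2]

Ligands: 2 iodo (I, -1), 2 chloro (Cl, -1), 2 pyridine (py, neutral). Ligand charge sum = -4.
Charge balance with sodium (+1) requires 1 complex ion per 1 sodium.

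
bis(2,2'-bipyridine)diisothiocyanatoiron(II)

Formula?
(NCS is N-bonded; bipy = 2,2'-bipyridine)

[Fe(bipy)2(NCS)2]

Ligands: 2 isothiocyanato (NCS, -1), 2 2,2'-bipyridine (bipy, neutral). Ligand charge sum = -2.
With Fe in oxidation state +2, the complex ion is [Fe...].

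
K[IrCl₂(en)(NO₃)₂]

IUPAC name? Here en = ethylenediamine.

The 1 potassium counter-ion carries a total charge of +1, so each complex ion is 1−.
Ligand charges: 1×ethylenediamine (neutral), 2×nitrato (-1 each), 2×chloro (-1 each); total -4. So Ir + (-4) = 1−, giving Ir = +3.
Ligands are named alphabetically: chloro before ethylenediamine before nitrato.
The complex ion is anionic, so iridium takes the -ate form iridate(III).

potassium dichloro(ethylenediamine)dinitratoiridate(III)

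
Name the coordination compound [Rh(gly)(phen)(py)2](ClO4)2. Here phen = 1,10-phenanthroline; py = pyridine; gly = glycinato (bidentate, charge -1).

(glycinato)(1,10-phenanthroline)bis(pyridine)rhodium(III) perchlorate

The 2 perchlorate counter-ions carry a total charge of -2, so each complex ion is 2+.
Ligand charges: 1×1,10-phenanthroline (neutral), 2×pyridine (neutral), 1×glycinato (-1 each); total -1. So Rh + (-1) = 2+, giving Rh = +3.
Ligands are named alphabetically: glycinato before phenanthroline before pyridine.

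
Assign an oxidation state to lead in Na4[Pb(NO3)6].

+2

4 sodium outside the brackets (+1 each) → the complex ion is 4−.
Ligand charges: 6×NO3 = -6; sum -6.
Pb + (-6) = 4− ⇒ Pb is +2.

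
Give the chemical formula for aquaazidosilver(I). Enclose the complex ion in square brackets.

[Ag(H2O)(N3)]

Ligands: 1 azido (N3, -1), 1 aqua (H2O, neutral). Ligand charge sum = -1.
With Ag in oxidation state +1, the complex ion is [Ag...].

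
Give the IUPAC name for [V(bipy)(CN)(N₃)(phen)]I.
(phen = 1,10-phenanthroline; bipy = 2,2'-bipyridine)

The 1 iodide counter-ion carries a total charge of -1, so each complex ion is 1+.
Ligand charges: 1×cyano (-1 each), 1×1,10-phenanthroline (neutral), 1×2,2'-bipyridine (neutral), 1×azido (-1 each); total -2. So V + (-2) = 1+, giving V = +3.
Ligands are named alphabetically: azido before bipyridine before cyano before phenanthroline.

azido(2,2'-bipyridine)cyano(1,10-phenanthroline)vanadium(III) iodide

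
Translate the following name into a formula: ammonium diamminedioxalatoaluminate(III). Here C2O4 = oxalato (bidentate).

NH4[Al(C2O4)2(NH3)2]

Ligands: 2 oxalato (C2O4, -2), 2 ammine (NH3, neutral). Ligand charge sum = -4.
Charge balance with ammonium (+1) requires 1 complex ion per 1 ammonium.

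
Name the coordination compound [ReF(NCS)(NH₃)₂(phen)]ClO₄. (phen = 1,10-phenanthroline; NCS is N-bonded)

The 1 perchlorate counter-ion carries a total charge of -1, so each complex ion is 1+.
Ligand charges: 1×1,10-phenanthroline (neutral), 2×ammine (neutral), 1×isothiocyanato (-1 each), 1×fluoro (-1 each); total -2. So Re + (-2) = 1+, giving Re = +3.
Ligands are named alphabetically: ammine before fluoro before isothiocyanato before phenanthroline.

diamminefluoroisothiocyanato(1,10-phenanthroline)rhenium(III) perchlorate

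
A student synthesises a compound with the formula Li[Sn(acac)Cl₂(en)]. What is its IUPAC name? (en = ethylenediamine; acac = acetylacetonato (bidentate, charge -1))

lithium (acetylacetonato)dichloro(ethylenediamine)stannate(II)

The 1 lithium counter-ion carries a total charge of +1, so each complex ion is 1−.
Ligand charges: 2×chloro (-1 each), 1×ethylenediamine (neutral), 1×acetylacetonato (-1 each); total -3. So Sn + (-3) = 1−, giving Sn = +2.
Ligands are named alphabetically: acetylacetonato before chloro before ethylenediamine.
The complex ion is anionic, so tin takes the -ate form stannate(II).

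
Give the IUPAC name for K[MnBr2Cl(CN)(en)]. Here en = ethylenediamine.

potassium dibromochlorocyano(ethylenediamine)manganate(III)

The 1 potassium counter-ion carries a total charge of +1, so each complex ion is 1−.
Ligand charges: 1×cyano (-1 each), 1×chloro (-1 each), 2×bromo (-1 each), 1×ethylenediamine (neutral); total -4. So Mn + (-4) = 1−, giving Mn = +3.
The complex ion is anionic, so manganese takes the -ate form manganate(III).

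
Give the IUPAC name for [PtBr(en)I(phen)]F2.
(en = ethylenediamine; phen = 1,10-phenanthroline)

bromo(ethylenediamine)iodo(1,10-phenanthroline)platinum(IV) fluoride

The 2 fluoride counter-ions carry a total charge of -2, so each complex ion is 2+.
Ligand charges: 1×ethylenediamine (neutral), 1×1,10-phenanthroline (neutral), 1×iodo (-1 each), 1×bromo (-1 each); total -2. So Pt + (-2) = 2+, giving Pt = +4.
Ligands are named alphabetically: bromo before ethylenediamine before iodo before phenanthroline.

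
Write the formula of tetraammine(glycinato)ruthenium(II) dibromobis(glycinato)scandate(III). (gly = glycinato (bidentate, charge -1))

Cation [Ru…]: ligand charges -1, Ru(II) ⇒ ion charge 1+.
Anion [Sc…]: ligand charges -4, Sc(III) ⇒ ion charge 1−.
One 1+ cation balances one 1− anion.

[Ru(gly)(NH3)4][ScBr2(gly)2]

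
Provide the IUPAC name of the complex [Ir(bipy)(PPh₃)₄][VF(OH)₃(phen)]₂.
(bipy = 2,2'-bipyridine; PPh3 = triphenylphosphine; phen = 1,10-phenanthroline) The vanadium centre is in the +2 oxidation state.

(2,2'-bipyridine)tetrakis(triphenylphosphine)iridium(IV) fluorotrihydroxo(1,10-phenanthroline)vanadate(II)

Both ions are complex: the cation is named first with the plain metal name, the anion second with the -ate form; each ion's ligands are alphabetised independently.
V is given as +2; the anion's ligand charges sum to -4, so the complex anion is 2−.
With 2 anions per cation, the cation must be 2×2 = 4+.
Cation: ligand charges sum to 0; for the ion to be 4+, Ir = +4.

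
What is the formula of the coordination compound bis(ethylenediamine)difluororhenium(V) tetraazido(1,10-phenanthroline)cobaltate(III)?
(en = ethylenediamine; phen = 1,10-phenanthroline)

Cation [Re…]: ligand charges -2, Re(V) ⇒ ion charge 3+.
Anion [Co…]: ligand charges -4, Co(III) ⇒ ion charge 1−.

[Re(en)2F2][Co(N3)4(phen)]3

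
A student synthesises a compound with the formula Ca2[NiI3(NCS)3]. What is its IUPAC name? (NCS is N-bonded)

The 2 calcium counter-ions carry a total charge of +4, so each complex ion is 4−.
Ligand charges: 3×iodo (-1 each), 3×isothiocyanato (-1 each); total -6. So Ni + (-6) = 4−, giving Ni = +2.
Ligands are named alphabetically: iodo before isothiocyanato.
The complex ion is anionic, so nickel takes the -ate form nickelate(II).

calcium triiodotriisothiocyanatonickelate(II)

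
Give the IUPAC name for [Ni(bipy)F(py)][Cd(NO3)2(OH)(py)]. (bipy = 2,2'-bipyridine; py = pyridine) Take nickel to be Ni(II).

Both ions are complex: the cation is named first with the plain metal name, the anion second with the -ate form; each ion's ligands are alphabetised independently.
Ni is given as +2; the cation's ligand charges sum to -1, so the complex cation is 1+.
A 1:1 salt means the anion carries the equal and opposite charge, 1−.
Anion: ligand charges sum to -3; for the ion to be 1−, Cd = +2.

(2,2'-bipyridine)fluoro(pyridine)nickel(II) hydroxodinitrato(pyridine)cadmate(II)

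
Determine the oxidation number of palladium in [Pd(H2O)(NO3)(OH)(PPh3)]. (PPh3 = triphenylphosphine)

+2

No counter-ion: the bracketed complex is neutral.
Ligand charges: 1×PPh3 neutral; 1×OH = -1; 1×NO3 = -1; 1×H2O neutral; sum -2.
Pd + (-2) = 0 ⇒ Pd is +2.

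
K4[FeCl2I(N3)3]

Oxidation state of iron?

4 potassium outside the brackets (+1 each) → the complex ion is 4−.
Ligand charges: 2×Cl = -2; 1×I = -1; 3×N3 = -3; sum -6.
Fe + (-6) = 4− ⇒ Fe is +2.

+2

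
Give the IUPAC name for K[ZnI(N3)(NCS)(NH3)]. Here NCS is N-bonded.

potassium ammineazidoiodoisothiocyanatozincate(II)

The 1 potassium counter-ion carries a total charge of +1, so each complex ion is 1−.
Ligand charges: 1×isothiocyanato (-1 each), 1×azido (-1 each), 1×iodo (-1 each), 1×ammine (neutral); total -3. So Zn + (-3) = 1−, giving Zn = +2.
The complex ion is anionic, so zinc takes the -ate form zincate(II).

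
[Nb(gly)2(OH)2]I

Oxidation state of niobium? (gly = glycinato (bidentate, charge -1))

1 iodide outside the brackets (-1 each) → the complex ion is 1+.
Ligand charges: 2×OH = -2; 2×gly = -2; sum -4.
Nb + (-4) = 1+ ⇒ Nb is +5.

+5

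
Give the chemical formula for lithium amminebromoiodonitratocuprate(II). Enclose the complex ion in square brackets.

Ligands: 1 nitrato (NO3, -1), 1 bromo (Br, -1), 1 iodo (I, -1), 1 ammine (NH3, neutral). Ligand charge sum = -3.
With Cu in oxidation state +2, the complex ion is [Cu...]^1−.
Charge balance with lithium (+1) requires 1 complex ion per 1 lithium.

Li[CuBrI(NH3)(NO3)]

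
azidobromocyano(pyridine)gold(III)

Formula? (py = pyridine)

Ligands: 1 bromo (Br, -1), 1 pyridine (py, neutral), 1 cyano (CN, -1), 1 azido (N3, -1). Ligand charge sum = -3.
With Au in oxidation state +3, the complex ion is [Au...].

[AuBr(CN)(N3)(py)]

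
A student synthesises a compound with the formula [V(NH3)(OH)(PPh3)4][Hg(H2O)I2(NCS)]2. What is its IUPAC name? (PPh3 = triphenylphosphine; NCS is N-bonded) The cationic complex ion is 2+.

Both ions are complex: the cation is named first with the plain metal name, the anion second with the -ate form; each ion's ligands are alphabetised independently.
The complex cation is given as 2+; its ligand charges sum to -1, so V = +3.
With 2 anions per cation, each anion must be 2/2 = 1−.
Anion: ligand charges sum to -3; for the ion to be 1−, Hg = +2.

amminehydroxotetrakis(triphenylphosphine)vanadium(III) aquadiiodoisothiocyanatomercurate(II)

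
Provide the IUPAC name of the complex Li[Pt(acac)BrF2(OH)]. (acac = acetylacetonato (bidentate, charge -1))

lithium (acetylacetonato)bromodifluorohydroxoplatinate(IV)

The 1 lithium counter-ion carries a total charge of +1, so each complex ion is 1−.
Ligand charges: 1×bromo (-1 each), 1×acetylacetonato (-1 each), 2×fluoro (-1 each), 1×hydroxo (-1 each); total -5. So Pt + (-5) = 1−, giving Pt = +4.
Ligands are named alphabetically: acetylacetonato before bromo before fluoro before hydroxo.
The complex ion is anionic, so platinum takes the -ate form platinate(IV).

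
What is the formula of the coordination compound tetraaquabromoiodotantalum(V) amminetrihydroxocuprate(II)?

Cation [Ta…]: ligand charges -2, Ta(V) ⇒ ion charge 3+.
Anion [Cu…]: ligand charges -3, Cu(II) ⇒ ion charge 1−.

[TaBr(H2O)4I][Cu(NH3)(OH)3]3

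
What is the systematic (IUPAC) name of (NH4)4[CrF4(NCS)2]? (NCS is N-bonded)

ammonium tetrafluorodiisothiocyanatochromate(II)

The 4 ammonium counter-ions carry a total charge of +4, so each complex ion is 4−.
Ligand charges: 2×isothiocyanato (-1 each), 4×fluoro (-1 each); total -6. So Cr + (-6) = 4−, giving Cr = +2.
Ligands are named alphabetically: fluoro before isothiocyanato.
The complex ion is anionic, so chromium takes the -ate form chromate(II).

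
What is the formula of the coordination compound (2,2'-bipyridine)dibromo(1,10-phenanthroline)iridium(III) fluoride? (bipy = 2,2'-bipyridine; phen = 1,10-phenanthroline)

[Ir(bipy)Br2(phen)]F

Ligands: 2 bromo (Br, -1), 1 2,2'-bipyridine (bipy, neutral), 1 1,10-phenanthroline (phen, neutral). Ligand charge sum = -2.
Charge balance with fluoride (-1) requires 1 complex ion per 1 fluoride.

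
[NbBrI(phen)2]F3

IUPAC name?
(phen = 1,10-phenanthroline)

bromoiodobis(1,10-phenanthroline)niobium(V) fluoride

The 3 fluoride counter-ions carry a total charge of -3, so each complex ion is 3+.
Ligand charges: 1×iodo (-1 each), 2×1,10-phenanthroline (neutral), 1×bromo (-1 each); total -2. So Nb + (-2) = 3+, giving Nb = +5.
Ligands are named alphabetically: bromo before iodo before phenanthroline.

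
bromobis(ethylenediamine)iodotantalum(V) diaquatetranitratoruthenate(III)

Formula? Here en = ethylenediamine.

[TaBr(en)2I][Ru(H2O)2(NO3)4]3

Cation [Ta…]: ligand charges -2, Ta(V) ⇒ ion charge 3+.
Anion [Ru…]: ligand charges -4, Ru(III) ⇒ ion charge 1−.
One 3+ cation requires 3 of the 1− anion.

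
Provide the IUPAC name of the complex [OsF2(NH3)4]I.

tetraamminedifluoroosmium(III) iodide

The 1 iodide counter-ion carries a total charge of -1, so each complex ion is 1+.
Ligand charges: 4×ammine (neutral), 2×fluoro (-1 each); total -2. So Os + (-2) = 1+, giving Os = +3.
Ligands are named alphabetically: ammine before fluoro.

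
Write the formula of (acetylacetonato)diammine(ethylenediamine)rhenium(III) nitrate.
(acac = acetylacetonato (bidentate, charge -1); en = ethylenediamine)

[Re(acac)(en)(NH3)2](NO3)2

Ligands: 2 ammine (NH3, neutral), 1 acetylacetonato (acac, -1), 1 ethylenediamine (en, neutral). Ligand charge sum = -1.
With Re in oxidation state +3, the complex ion is [Re...]^2+.
Charge balance with nitrate (-1) requires 1 complex ion per 2 nitrate.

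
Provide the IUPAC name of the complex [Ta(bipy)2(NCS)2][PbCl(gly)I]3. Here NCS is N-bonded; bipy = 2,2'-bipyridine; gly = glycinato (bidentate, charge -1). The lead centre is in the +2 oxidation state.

bis(2,2'-bipyridine)diisothiocyanatotantalum(V) chloro(glycinato)iodoplumbate(II)

Pb is given as +2; the anion's ligand charges sum to -3, so the complex anion is 1−.
With 3 anions per cation, the cation must be 3×1 = 3+.
Cation: ligand charges sum to -2; for the ion to be 3+, Ta = +5.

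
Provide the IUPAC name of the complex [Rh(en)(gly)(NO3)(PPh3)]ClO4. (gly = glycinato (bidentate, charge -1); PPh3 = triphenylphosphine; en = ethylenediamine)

(ethylenediamine)(glycinato)nitrato(triphenylphosphine)rhodium(III) perchlorate

The 1 perchlorate counter-ion carries a total charge of -1, so each complex ion is 1+.
Ligand charges: 1×glycinato (-1 each), 1×triphenylphosphine (neutral), 1×ethylenediamine (neutral), 1×nitrato (-1 each); total -2. So Rh + (-2) = 1+, giving Rh = +3.
Ligands are named alphabetically: ethylenediamine before glycinato before nitrato before triphenylphosphine.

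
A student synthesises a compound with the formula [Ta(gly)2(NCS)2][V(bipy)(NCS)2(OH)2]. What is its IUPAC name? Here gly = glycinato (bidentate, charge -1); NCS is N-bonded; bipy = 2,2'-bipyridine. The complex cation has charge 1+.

bis(glycinato)diisothiocyanatotantalum(V) (2,2'-bipyridine)dihydroxodiisothiocyanatovanadate(III)

Both ions are complex: the cation is named first with the plain metal name, the anion second with the -ate form; each ion's ligands are alphabetised independently.
The complex cation is given as 1+; its ligand charges sum to -4, so Ta = +5.
A 1:1 salt means the anion carries the equal and opposite charge, 1−.
Anion: ligand charges sum to -4; for the ion to be 1−, V = +3.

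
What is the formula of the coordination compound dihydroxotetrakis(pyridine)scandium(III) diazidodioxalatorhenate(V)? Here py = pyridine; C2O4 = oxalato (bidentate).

[Sc(OH)2(py)4][Re(C2O4)2(N3)2]

Cation [Sc…]: ligand charges -2, Sc(III) ⇒ ion charge 1+.
Anion [Re…]: ligand charges -6, Re(V) ⇒ ion charge 1−.
One 1+ cation balances one 1− anion.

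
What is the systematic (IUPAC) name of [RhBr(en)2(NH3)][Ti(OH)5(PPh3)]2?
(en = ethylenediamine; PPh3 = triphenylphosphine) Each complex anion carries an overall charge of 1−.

amminebromobis(ethylenediamine)rhodium(III) pentahydroxo(triphenylphosphine)titanate(IV)

The complex anion is given as 1−; its ligand charges sum to -5, so Ti = +4.
With 2 anions per cation, the cation must be 2×1 = 2+.
Cation: ligand charges sum to -1; for the ion to be 2+, Rh = +3.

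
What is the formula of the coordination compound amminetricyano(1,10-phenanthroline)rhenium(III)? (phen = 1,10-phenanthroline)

[Re(CN)3(NH3)(phen)]

Ligands: 1 ammine (NH3, neutral), 1 1,10-phenanthroline (phen, neutral), 3 cyano (CN, -1). Ligand charge sum = -3.
With Re in oxidation state +3, the complex ion is [Re...].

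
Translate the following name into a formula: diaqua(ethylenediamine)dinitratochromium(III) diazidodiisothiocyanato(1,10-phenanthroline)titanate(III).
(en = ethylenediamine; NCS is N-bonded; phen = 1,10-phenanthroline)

[Cr(en)(H2O)2(NO3)2][Ti(N3)2(NCS)2(phen)]

Cation [Cr…]: ligand charges -2, Cr(III) ⇒ ion charge 1+.
Anion [Ti…]: ligand charges -4, Ti(III) ⇒ ion charge 1−.
One 1+ cation balances one 1− anion.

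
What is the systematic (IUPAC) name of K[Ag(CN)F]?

potassium cyanofluoroargentate(I)

The 1 potassium counter-ion carries a total charge of +1, so each complex ion is 1−.
Ligand charges: 1×cyano (-1 each), 1×fluoro (-1 each); total -2. So Ag + (-2) = 1−, giving Ag = +1.
Ligands are named alphabetically: cyano before fluoro.
The complex ion is anionic, so silver takes the -ate form argentate(I).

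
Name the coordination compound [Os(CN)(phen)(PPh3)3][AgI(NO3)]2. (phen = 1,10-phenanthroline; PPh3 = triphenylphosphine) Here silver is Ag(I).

cyano(1,10-phenanthroline)tris(triphenylphosphine)osmium(III) iodonitratoargentate(I)

Both ions are complex: the cation is named first with the plain metal name, the anion second with the -ate form; each ion's ligands are alphabetised independently.
Ag is given as +1; the anion's ligand charges sum to -2, so the complex anion is 1−.
With 2 anions per cation, the cation must be 2×1 = 2+.
Cation: ligand charges sum to -1; for the ion to be 2+, Os = +3.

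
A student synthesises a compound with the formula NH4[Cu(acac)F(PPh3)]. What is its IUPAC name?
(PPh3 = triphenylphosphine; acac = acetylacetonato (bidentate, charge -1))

ammonium (acetylacetonato)fluoro(triphenylphosphine)cuprate(I)

The 1 ammonium counter-ion carries a total charge of +1, so each complex ion is 1−.
Ligand charges: 1×triphenylphosphine (neutral), 1×fluoro (-1 each), 1×acetylacetonato (-1 each); total -2. So Cu + (-2) = 1−, giving Cu = +1.
The complex ion is anionic, so copper takes the -ate form cuprate(I).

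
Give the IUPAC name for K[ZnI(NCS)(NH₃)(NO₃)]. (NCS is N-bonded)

potassium ammineiodoisothiocyanatonitratozincate(II)

The 1 potassium counter-ion carries a total charge of +1, so each complex ion is 1−.
Ligand charges: 1×iodo (-1 each), 1×ammine (neutral), 1×isothiocyanato (-1 each), 1×nitrato (-1 each); total -3. So Zn + (-3) = 1−, giving Zn = +2.
Ligands are named alphabetically: ammine before iodo before isothiocyanato before nitrato.
The complex ion is anionic, so zinc takes the -ate form zincate(II).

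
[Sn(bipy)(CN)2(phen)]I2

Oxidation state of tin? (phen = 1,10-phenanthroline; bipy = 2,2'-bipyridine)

+4

2 iodide outside the brackets (-1 each) → the complex ion is 2+.
Ligand charges: 2×CN = -2; 1×phen neutral; 1×bipy neutral; sum -2.
Sn + (-2) = 2+ ⇒ Sn is +4.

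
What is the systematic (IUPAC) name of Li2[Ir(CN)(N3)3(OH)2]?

lithium triazidocyanodihydroxoiridate(IV)

The 2 lithium counter-ions carry a total charge of +2, so each complex ion is 2−.
Ligand charges: 2×hydroxo (-1 each), 3×azido (-1 each), 1×cyano (-1 each); total -6. So Ir + (-6) = 2−, giving Ir = +4.
Ligands are named alphabetically: azido before cyano before hydroxo.
The complex ion is anionic, so iridium takes the -ate form iridate(IV).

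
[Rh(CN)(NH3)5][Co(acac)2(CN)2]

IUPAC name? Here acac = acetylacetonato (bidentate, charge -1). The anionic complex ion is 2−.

pentaamminecyanorhodium(III) bis(acetylacetonato)dicyanocobaltate(II)

Both ions are complex: the cation is named first with the plain metal name, the anion second with the -ate form; each ion's ligands are alphabetised independently.
The complex anion is given as 2−; its ligand charges sum to -4, so Co = +2.
A 1:1 salt means the cation carries the equal and opposite charge, 2+.
Cation: ligand charges sum to -1; for the ion to be 2+, Rh = +3.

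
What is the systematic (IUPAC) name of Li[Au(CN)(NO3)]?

The 1 lithium counter-ion carries a total charge of +1, so each complex ion is 1−.
Ligand charges: 1×nitrato (-1 each), 1×cyano (-1 each); total -2. So Au + (-2) = 1−, giving Au = +1.
The complex ion is anionic, so gold takes the -ate form aurate(I).

lithium cyanonitratoaurate(I)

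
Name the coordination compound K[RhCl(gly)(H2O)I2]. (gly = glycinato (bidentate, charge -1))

The 1 potassium counter-ion carries a total charge of +1, so each complex ion is 1−.
Ligand charges: 1×aqua (neutral), 1×glycinato (-1 each), 1×chloro (-1 each), 2×iodo (-1 each); total -4. So Rh + (-4) = 1−, giving Rh = +3.
Ligands are named alphabetically: aqua before chloro before glycinato before iodo.
The complex ion is anionic, so rhodium takes the -ate form rhodate(III).

potassium aquachloro(glycinato)diiodorhodate(III)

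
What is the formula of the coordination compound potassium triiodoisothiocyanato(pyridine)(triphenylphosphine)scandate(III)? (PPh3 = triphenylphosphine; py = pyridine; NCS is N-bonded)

K[ScI3(NCS)(PPh3)(py)]

Ligands: 3 iodo (I, -1), 1 triphenylphosphine (PPh3, neutral), 1 pyridine (py, neutral), 1 isothiocyanato (NCS, -1). Ligand charge sum = -4.
With Sc in oxidation state +3, the complex ion is [Sc...]^1−.
Charge balance with potassium (+1) requires 1 complex ion per 1 potassium.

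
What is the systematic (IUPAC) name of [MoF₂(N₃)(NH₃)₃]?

There is no counter-ion, so the complex is neutral overall.
Ligand charges: 2×fluoro (-1 each), 3×ammine (neutral), 1×azido (-1 each); total -3. So Mo + (-3) = 0, giving Mo = +3.
Ligands are named alphabetically: ammine before azido before fluoro.

triammineazidodifluoromolybdenum(III)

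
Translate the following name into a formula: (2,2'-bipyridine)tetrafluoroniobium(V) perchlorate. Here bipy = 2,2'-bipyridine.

Ligands: 1 2,2'-bipyridine (bipy, neutral), 4 fluoro (F, -1). Ligand charge sum = -4.
With Nb in oxidation state +5, the complex ion is [Nb...]^1+.
Charge balance with perchlorate (-1) requires 1 complex ion per 1 perchlorate.

[Nb(bipy)F4]ClO4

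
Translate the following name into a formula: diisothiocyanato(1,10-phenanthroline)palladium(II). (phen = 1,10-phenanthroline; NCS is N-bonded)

Ligands: 1 1,10-phenanthroline (phen, neutral), 2 isothiocyanato (NCS, -1). Ligand charge sum = -2.
With Pd in oxidation state +2, the complex ion is [Pd...].

[Pd(NCS)2(phen)]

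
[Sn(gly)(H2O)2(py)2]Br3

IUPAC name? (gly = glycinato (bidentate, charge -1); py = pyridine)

The 3 bromide counter-ions carry a total charge of -3, so each complex ion is 3+.
Ligand charges: 2×aqua (neutral), 1×glycinato (-1 each), 2×pyridine (neutral); total -1. So Sn + (-1) = 3+, giving Sn = +4.
Ligands are named alphabetically: aqua before glycinato before pyridine.

diaqua(glycinato)bis(pyridine)tin(IV) bromide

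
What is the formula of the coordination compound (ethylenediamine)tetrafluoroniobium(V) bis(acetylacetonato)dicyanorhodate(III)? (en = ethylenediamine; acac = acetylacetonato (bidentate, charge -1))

Cation [Nb…]: ligand charges -4, Nb(V) ⇒ ion charge 1+.
Anion [Rh…]: ligand charges -4, Rh(III) ⇒ ion charge 1−.
One 1+ cation balances one 1− anion.

[Nb(en)F4][Rh(acac)2(CN)2]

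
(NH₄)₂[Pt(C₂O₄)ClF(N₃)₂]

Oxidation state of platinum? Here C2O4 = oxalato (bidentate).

2 ammonium outside the brackets (+1 each) → the complex ion is 2−.
Ligand charges: 1×F = -1; 1×Cl = -1; 1×C2O4 = -2; 2×N3 = -2; sum -6.
Pt + (-6) = 2− ⇒ Pt is +4.

+4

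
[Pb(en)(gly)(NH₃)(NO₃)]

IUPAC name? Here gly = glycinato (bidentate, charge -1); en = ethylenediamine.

There is no counter-ion, so the complex is neutral overall.
Ligand charges: 1×glycinato (-1 each), 1×ammine (neutral), 1×nitrato (-1 each), 1×ethylenediamine (neutral); total -2. So Pb + (-2) = 0, giving Pb = +2.
Ligands are named alphabetically: ammine before ethylenediamine before glycinato before nitrato.

ammine(ethylenediamine)(glycinato)nitratolead(II)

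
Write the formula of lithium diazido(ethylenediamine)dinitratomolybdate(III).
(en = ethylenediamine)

Li[Mo(en)(N3)2(NO3)2]

Ligands: 2 nitrato (NO3, -1), 2 azido (N3, -1), 1 ethylenediamine (en, neutral). Ligand charge sum = -4.
Charge balance with lithium (+1) requires 1 complex ion per 1 lithium.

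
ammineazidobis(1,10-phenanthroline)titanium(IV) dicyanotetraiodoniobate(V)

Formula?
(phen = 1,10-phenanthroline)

Cation [Ti…]: ligand charges -1, Ti(IV) ⇒ ion charge 3+.
Anion [Nb…]: ligand charges -6, Nb(V) ⇒ ion charge 1−.

[Ti(N3)(NH3)(phen)2][Nb(CN)2I4]3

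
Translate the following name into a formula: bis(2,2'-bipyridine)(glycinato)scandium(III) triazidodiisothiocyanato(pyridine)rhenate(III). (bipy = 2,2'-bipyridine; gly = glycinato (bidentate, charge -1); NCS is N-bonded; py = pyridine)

Cation [Sc…]: ligand charges -1, Sc(III) ⇒ ion charge 2+.
Anion [Re…]: ligand charges -5, Re(III) ⇒ ion charge 2−.

[Sc(bipy)2(gly)][Re(N3)3(NCS)2(py)]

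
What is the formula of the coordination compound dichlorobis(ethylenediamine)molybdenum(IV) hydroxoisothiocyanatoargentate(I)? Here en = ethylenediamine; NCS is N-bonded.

[MoCl2(en)2][Ag(NCS)(OH)]2

Cation [Mo…]: ligand charges -2, Mo(IV) ⇒ ion charge 2+.
Anion [Ag…]: ligand charges -2, Ag(I) ⇒ ion charge 1−.
One 2+ cation requires 2 of the 1− anion.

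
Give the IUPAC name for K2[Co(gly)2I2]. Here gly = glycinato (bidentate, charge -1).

potassium bis(glycinato)diiodocobaltate(II)

The 2 potassium counter-ions carry a total charge of +2, so each complex ion is 2−.
Ligand charges: 2×glycinato (-1 each), 2×iodo (-1 each); total -4. So Co + (-4) = 2−, giving Co = +2.
The complex ion is anionic, so cobalt takes the -ate form cobaltate(II).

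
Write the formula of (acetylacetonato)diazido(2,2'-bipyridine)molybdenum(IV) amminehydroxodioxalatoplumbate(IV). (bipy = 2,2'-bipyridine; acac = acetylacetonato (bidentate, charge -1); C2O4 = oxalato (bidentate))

Cation [Mo…]: ligand charges -3, Mo(IV) ⇒ ion charge 1+.
Anion [Pb…]: ligand charges -5, Pb(IV) ⇒ ion charge 1−.
One 1+ cation balances one 1− anion.

[Mo(acac)(bipy)(N3)2][Pb(C2O4)2(NH3)(OH)]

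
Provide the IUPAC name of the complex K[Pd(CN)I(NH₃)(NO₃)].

potassium amminecyanoiodonitratopalladate(II)

The 1 potassium counter-ion carries a total charge of +1, so each complex ion is 1−.
Ligand charges: 1×nitrato (-1 each), 1×iodo (-1 each), 1×cyano (-1 each), 1×ammine (neutral); total -3. So Pd + (-3) = 1−, giving Pd = +2.
Ligands are named alphabetically: ammine before cyano before iodo before nitrato.
The complex ion is anionic, so palladium takes the -ate form palladate(II).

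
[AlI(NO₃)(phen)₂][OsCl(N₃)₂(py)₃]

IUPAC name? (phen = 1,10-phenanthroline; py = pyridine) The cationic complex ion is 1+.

iodonitratobis(1,10-phenanthroline)aluminium(III) diazidochlorotris(pyridine)osmate(II)

The complex cation is given as 1+; its ligand charges sum to -2, so Al = +3.
A 1:1 salt means the anion carries the equal and opposite charge, 1−.
Anion: ligand charges sum to -3; for the ion to be 1−, Os = +2.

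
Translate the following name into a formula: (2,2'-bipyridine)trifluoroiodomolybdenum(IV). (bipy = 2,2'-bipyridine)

Ligands: 3 fluoro (F, -1), 1 2,2'-bipyridine (bipy, neutral), 1 iodo (I, -1). Ligand charge sum = -4.
With Mo in oxidation state +4, the complex ion is [Mo...].

[Mo(bipy)F3I]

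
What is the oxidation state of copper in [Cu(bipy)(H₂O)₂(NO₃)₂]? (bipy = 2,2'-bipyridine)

No counter-ion: the bracketed complex is neutral.
Ligand charges: 1×bipy neutral; 2×NO3 = -2; 2×H2O neutral; sum -2.
Cu + (-2) = 0 ⇒ Cu is +2.

+2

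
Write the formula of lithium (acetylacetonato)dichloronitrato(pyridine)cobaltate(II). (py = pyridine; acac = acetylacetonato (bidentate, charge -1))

Ligands: 2 chloro (Cl, -1), 1 pyridine (py, neutral), 1 acetylacetonato (acac, -1), 1 nitrato (NO3, -1). Ligand charge sum = -4.
With Co in oxidation state +2, the complex ion is [Co...]^2−.
Charge balance with lithium (+1) requires 1 complex ion per 2 lithium.

Li2[Co(acac)Cl2(NO3)(py)]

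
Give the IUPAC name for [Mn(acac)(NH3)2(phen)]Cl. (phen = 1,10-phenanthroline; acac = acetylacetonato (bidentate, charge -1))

(acetylacetonato)diammine(1,10-phenanthroline)manganese(II) chloride

The 1 chloride counter-ion carries a total charge of -1, so each complex ion is 1+.
Ligand charges: 2×ammine (neutral), 1×1,10-phenanthroline (neutral), 1×acetylacetonato (-1 each); total -1. So Mn + (-1) = 1+, giving Mn = +2.
Ligands are named alphabetically: acetylacetonato before ammine before phenanthroline.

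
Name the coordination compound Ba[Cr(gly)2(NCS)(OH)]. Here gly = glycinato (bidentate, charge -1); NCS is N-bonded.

barium bis(glycinato)hydroxoisothiocyanatochromate(II)

The 1 barium counter-ion carries a total charge of +2, so each complex ion is 2−.
Ligand charges: 2×glycinato (-1 each), 1×hydroxo (-1 each), 1×isothiocyanato (-1 each); total -4. So Cr + (-4) = 2−, giving Cr = +2.
Ligands are named alphabetically: glycinato before hydroxo before isothiocyanato.
The complex ion is anionic, so chromium takes the -ate form chromate(II).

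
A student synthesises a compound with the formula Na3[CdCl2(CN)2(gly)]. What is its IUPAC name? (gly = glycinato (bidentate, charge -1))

sodium dichlorodicyano(glycinato)cadmate(II)

The 3 sodium counter-ions carry a total charge of +3, so each complex ion is 3−.
Ligand charges: 2×chloro (-1 each), 1×glycinato (-1 each), 2×cyano (-1 each); total -5. So Cd + (-5) = 3−, giving Cd = +2.
The complex ion is anionic, so cadmium takes the -ate form cadmate(II).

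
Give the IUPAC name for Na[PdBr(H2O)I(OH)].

The 1 sodium counter-ion carries a total charge of +1, so each complex ion is 1−.
Ligand charges: 1×aqua (neutral), 1×bromo (-1 each), 1×iodo (-1 each), 1×hydroxo (-1 each); total -3. So Pd + (-3) = 1−, giving Pd = +2.
Ligands are named alphabetically: aqua before bromo before hydroxo before iodo.
The complex ion is anionic, so palladium takes the -ate form palladate(II).

sodium aquabromohydroxoiodopalladate(II)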